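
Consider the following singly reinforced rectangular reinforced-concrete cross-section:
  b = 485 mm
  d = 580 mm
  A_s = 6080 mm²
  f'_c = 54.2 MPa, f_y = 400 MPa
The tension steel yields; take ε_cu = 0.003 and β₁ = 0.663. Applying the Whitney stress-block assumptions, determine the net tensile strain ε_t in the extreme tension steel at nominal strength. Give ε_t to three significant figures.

ε_t ≈ 0.00760

a = A_s f_y/(0.85 f'_c b) = 108.84 mm.
β₁ = 0.663, so c = a/β₁ = 108.84/0.663 = 164.16 mm.
From the linear strain diagram with ε_cu = 0.003: ε_t = 0.003 (d − c)/c = 0.003 × (580 − 164.16)/164.16 = 0.00760.
Since ε_t ≥ 0.005, the section is tension-controlled.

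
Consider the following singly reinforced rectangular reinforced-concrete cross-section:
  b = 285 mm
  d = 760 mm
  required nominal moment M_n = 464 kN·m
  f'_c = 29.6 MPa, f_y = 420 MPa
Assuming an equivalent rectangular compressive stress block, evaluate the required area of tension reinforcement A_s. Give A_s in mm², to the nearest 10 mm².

With M_n = 0.85 f'_c a b (d − a/2), solve the quadratic for a:
a = d − √(d² − 2M_n/(0.85 f'_c b)) = 760 − √(760² − 2 × 464×10⁶/(0.85 × 29.6 × 285)) = 90.54 mm.
A_s = 0.85 f'_c a b / f_y = 0.85 × 29.6 × 90.54 × 285 / 420 = 1545.8 mm².

A_s ≈ 1550 mm²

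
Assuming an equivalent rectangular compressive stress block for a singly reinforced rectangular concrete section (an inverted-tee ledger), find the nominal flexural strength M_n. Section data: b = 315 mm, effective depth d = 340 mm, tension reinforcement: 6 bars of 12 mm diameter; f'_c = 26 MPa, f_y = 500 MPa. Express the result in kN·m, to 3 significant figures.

A_s = 6 × 113 = 678 mm².
T = A_s f_y = 678 × 500 = 339000 N = 339 kN.
From C = T: a = T/(0.85 f'_c b) = 339000/(0.85 × 26 × 315) = 48.70 mm.
M_n = T(d − a/2) = 339 kN × (340 − 24.35) mm = 107.01 kN·m.

M_n ≈ 107 kN·m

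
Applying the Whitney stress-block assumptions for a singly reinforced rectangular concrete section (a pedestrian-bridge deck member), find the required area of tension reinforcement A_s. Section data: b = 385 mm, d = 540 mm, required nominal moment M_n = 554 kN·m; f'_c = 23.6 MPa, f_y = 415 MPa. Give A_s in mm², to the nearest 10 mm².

A_s ≈ 2890 mm²

With M_n = 0.85 f'_c a b (d − a/2), solve the quadratic for a:
a = d − √(d² − 2M_n/(0.85 f'_c b)) = 540 − √(540² − 2 × 554×10⁶/(0.85 × 23.6 × 385)) = 155.12 mm.
A_s = 0.85 f'_c a b / f_y = 0.85 × 23.6 × 155.12 × 385 / 415 = 2886.8 mm².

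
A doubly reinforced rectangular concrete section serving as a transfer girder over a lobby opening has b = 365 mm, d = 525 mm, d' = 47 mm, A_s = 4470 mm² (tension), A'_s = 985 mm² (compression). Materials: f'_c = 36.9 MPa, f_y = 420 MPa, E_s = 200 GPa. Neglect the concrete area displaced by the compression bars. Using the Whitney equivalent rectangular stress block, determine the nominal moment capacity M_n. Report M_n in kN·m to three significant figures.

Assume both tension and compression steel yield.
Net tension couple steel: A_s − A'_s = 3485 mm².
a = (A_s − A'_s) f_y / (0.85 f'_c b) = 1463700/(0.85 × 36.9 × 365) = 127.85 mm.
c = a/β₁ = 127.85/0.786 = 162.66 mm; ε'_s = 0.003(c − d')/c = 0.0021 ≥ f_y/E_s = 0.0021, so compression steel does yield.
M_n = (A_s − A'_s) f_y (d − a/2) + A'_s f_y (d − d') = [1463700 × (525 − 63.925) + 413700 × (525 − 47)] × 10⁻⁶ = 674.88 + 197.75 = 872.63 kN·m.

M_n ≈ 873 kN·m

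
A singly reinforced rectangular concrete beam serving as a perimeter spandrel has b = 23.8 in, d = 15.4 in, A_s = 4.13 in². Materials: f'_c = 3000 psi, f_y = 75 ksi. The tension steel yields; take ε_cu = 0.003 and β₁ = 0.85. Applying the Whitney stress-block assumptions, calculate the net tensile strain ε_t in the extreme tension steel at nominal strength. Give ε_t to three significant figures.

a = A_s f_y/(0.85 f'_c b) = 5.104 in.
β₁ = 0.85, so c = a/β₁ = 5.104/0.85 = 6.005 in.
From the linear strain diagram with ε_cu = 0.003: ε_t = 0.003 (d − c)/c = 0.003 × (15.4 − 6.005)/6.005 = 0.00469.
ε_t is between 0.004 and 0.005 — transition zone.

ε_t ≈ 0.00469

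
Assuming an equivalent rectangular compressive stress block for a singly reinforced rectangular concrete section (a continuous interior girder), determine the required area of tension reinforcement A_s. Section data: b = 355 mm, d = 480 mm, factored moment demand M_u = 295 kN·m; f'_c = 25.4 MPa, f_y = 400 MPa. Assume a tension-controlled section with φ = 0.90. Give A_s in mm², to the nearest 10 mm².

A_s ≈ 1900 mm²

M_n = M_u/φ = 295/0.90 = 327.778 kN·m.
With M_n = 0.85 f'_c a b (d − a/2), solve the quadratic for a:
a = d − √(d² − 2M_n/(0.85 f'_c b)) = 480 − √(480² − 2 × 327.778×10⁶/(0.85 × 25.4 × 355)) = 99.38 mm.
A_s = 0.85 f'_c a b / f_y = 0.85 × 25.4 × 99.38 × 355 / 400 = 1904.2 mm².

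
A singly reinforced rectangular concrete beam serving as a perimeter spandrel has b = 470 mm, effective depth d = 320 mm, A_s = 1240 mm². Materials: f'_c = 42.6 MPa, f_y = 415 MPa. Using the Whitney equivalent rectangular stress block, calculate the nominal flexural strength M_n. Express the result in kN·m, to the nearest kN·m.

T = A_s f_y = 1240 × 415 = 514600 N = 514.6 kN.
From C = T: a = T/(0.85 f'_c b) = 514600/(0.85 × 42.6 × 470) = 30.24 mm.
M_n = T(d − a/2) = 514.6 kN × (320 − 15.12) mm = 156.89 kN·m.

M_n ≈ 157 kN·m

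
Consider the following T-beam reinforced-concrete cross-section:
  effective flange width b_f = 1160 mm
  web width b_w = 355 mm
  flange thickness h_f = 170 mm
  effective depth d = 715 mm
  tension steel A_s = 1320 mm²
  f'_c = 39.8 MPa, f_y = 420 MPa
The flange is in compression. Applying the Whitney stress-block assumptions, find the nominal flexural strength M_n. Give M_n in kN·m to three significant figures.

M_n ≈ 392 kN·m

Tension: T = A_s f_y = 1320 × 420 = 554400 N.
Try a within the flange: a = T/(0.85 f'_c b_f) = 554400/(0.85 × 39.8 × 1160) = 14.13 mm.
Since a = 14.13 ≤ h_f = 170 mm, the stress block lies entirely in the flange; analyse as a rectangular beam of width b_f.
M_n = T(d − a/2) = 554400 × (715 − 7.065) = 392.48 × 10⁶ N·mm.
M_n = 392.48 kN·m.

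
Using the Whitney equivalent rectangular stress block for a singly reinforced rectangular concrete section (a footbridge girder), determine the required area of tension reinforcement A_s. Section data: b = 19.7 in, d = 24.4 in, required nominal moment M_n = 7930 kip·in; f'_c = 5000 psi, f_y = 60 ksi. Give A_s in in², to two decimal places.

From M_n = 0.85 f'_c a b (d − a/2):
a = d − √(d² − 2M_n/(0.85 f'_c b)) = 24.4 − √(24.4² − 2 × 7930/(0.85 × 5 × 19.7)) = 4.252 in.
A_s = 0.85 f'_c a b / f_y = 0.85 × 5 × 4.252 × 19.7 / 60 = 5.933 in².

A_s ≈ 5.93 in²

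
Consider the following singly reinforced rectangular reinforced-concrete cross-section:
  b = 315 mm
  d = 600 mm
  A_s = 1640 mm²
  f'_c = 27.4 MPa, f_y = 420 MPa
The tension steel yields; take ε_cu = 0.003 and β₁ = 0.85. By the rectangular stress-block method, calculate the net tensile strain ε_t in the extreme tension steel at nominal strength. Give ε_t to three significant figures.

ε_t ≈ 0.0133

a = A_s f_y/(0.85 f'_c b) = 93.89 mm.
β₁ = 0.85, so c = a/β₁ = 93.89/0.85 = 110.46 mm.
From the linear strain diagram with ε_cu = 0.003: ε_t = 0.003 (d − c)/c = 0.003 × (600 − 110.46)/110.46 = 0.0133.
Since ε_t ≥ 0.005, the section is tension-controlled.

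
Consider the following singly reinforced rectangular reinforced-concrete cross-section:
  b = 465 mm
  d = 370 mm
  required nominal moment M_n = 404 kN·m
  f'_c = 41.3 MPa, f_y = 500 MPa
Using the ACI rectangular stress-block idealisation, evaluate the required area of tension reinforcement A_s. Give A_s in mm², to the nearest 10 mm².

A_s ≈ 2430 mm²

With M_n = 0.85 f'_c a b (d − a/2), solve the quadratic for a:
a = d − √(d² − 2M_n/(0.85 f'_c b)) = 370 − √(370² − 2 × 404×10⁶/(0.85 × 41.3 × 465)) = 74.36 mm.
A_s = 0.85 f'_c a b / f_y = 0.85 × 41.3 × 74.36 × 465 / 500 = 2427.7 mm².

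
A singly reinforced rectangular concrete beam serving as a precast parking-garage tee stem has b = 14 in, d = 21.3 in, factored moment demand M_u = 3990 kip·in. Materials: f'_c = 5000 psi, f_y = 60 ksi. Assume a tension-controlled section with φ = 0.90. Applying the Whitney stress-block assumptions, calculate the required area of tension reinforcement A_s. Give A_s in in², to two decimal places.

A_s ≈ 3.81 in²

M_n = M_u/φ = 3990/0.90 = 4433.33 kip·in.
From M_n = 0.85 f'_c a b (d − a/2):
a = d − √(d² − 2M_n/(0.85 f'_c b)) = 21.3 − √(21.3² − 2 × 4433.33/(0.85 × 5 × 14)) = 3.845 in.
A_s = 0.85 f'_c a b / f_y = 0.85 × 5 × 3.845 × 14 / 60 = 3.813 in².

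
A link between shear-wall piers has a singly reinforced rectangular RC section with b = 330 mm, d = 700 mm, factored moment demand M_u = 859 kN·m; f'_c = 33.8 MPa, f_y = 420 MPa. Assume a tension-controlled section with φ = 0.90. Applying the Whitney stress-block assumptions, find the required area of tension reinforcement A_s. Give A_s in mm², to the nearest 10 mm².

M_n = M_u/φ = 859/0.90 = 954.444 kN·m.
With M_n = 0.85 f'_c a b (d − a/2), solve the quadratic for a:
a = d − √(d² − 2M_n/(0.85 f'_c b)) = 700 − √(700² − 2 × 954.444×10⁶/(0.85 × 33.8 × 330)) = 162.73 mm.
A_s = 0.85 f'_c a b / f_y = 0.85 × 33.8 × 162.73 × 330 / 420 = 3673.4 mm².

A_s ≈ 3670 mm²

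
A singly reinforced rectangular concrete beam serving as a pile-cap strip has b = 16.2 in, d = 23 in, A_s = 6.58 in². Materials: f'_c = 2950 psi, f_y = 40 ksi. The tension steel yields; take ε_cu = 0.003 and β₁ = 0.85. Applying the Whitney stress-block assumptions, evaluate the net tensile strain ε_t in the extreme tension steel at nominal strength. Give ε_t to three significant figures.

a = A_s f_y/(0.85 f'_c b) = 6.479 in.
β₁ = 0.85, so c = a/β₁ = 6.479/0.85 = 7.622 in.
From the linear strain diagram with ε_cu = 0.003: ε_t = 0.003 (d − c)/c = 0.003 × (23 − 7.622)/7.622 = 0.00605.
Since ε_t ≥ 0.005, the section is tension-controlled.

ε_t ≈ 0.00605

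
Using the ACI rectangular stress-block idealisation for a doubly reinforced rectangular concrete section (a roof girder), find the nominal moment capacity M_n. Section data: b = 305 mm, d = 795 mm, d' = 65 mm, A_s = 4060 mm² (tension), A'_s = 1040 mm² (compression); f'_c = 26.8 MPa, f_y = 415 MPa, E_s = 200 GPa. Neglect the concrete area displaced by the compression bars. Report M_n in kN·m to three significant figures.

Assume both tension and compression steel yield.
Net tension couple steel: A_s − A'_s = 3020 mm².
a = (A_s − A'_s) f_y / (0.85 f'_c b) = 1253300/(0.85 × 26.8 × 305) = 180.39 mm.
c = a/β₁ = 180.39/0.85 = 212.22 mm; ε'_s = 0.003(c − d')/c = 0.0021 ≥ f_y/E_s = 0.0021, so compression steel does yield.
M_n = (A_s − A'_s) f_y (d − a/2) + A'_s f_y (d − d') = [1253300 × (795 − 90.195) + 431600 × (795 − 65)] × 10⁻⁶ = 883.33 + 315.07 = 1198.40 kN·m.

M_n ≈ 1200 kN·m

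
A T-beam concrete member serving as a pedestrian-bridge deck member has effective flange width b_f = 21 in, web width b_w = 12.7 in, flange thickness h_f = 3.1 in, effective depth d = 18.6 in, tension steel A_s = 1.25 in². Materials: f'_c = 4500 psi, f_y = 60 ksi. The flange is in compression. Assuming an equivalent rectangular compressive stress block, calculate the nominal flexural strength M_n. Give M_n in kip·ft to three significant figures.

M_n ≈ 113 kip·ft

Tension: T = A_s f_y = 1.25 × 60 = 75 kips.
Try a within the flange: a = T/(0.85 f'_c b_f) = 75/(0.85 × 4.5 × 21) = 0.934 in.
Since a = 0.934 ≤ h_f = 3.1 in, the stress block lies entirely in the flange; analyse as a rectangular beam of width b_f.
M_n = T(d − a/2) = 75 × (18.6 − 0.467) = 1360.0 kip·in.
M_n = 1360.0/12 = 113.33 kip·ft.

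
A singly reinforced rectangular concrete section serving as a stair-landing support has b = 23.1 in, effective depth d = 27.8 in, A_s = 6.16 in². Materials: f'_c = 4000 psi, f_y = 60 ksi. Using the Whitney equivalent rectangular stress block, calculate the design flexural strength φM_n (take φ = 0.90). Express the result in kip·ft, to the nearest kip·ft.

T = A_s f_y = 6.16 × 60 = 369.6 kips.
a = T/(0.85 f'_c b) = 369.6/(0.85 × 4 × 23.1) = 4.706 in.
M_n = T(d − a/2) = 369.6 × (27.8 − 2.353) = 9405.2 kip·in = 9405.2/12 = 783.77 kip·ft.
φM_n = 0.90 × 783.77 = 705.39 kip·ft.

φM_n ≈ 705 kip·ft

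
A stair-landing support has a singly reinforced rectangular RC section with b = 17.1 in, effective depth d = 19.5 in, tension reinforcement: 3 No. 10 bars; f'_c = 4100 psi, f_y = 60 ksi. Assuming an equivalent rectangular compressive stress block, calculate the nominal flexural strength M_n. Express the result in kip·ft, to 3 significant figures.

M_n ≈ 335 kip·ft

A_s = 3 × 1.27 = 3.81 in².
T = A_s f_y = 3.81 × 60 = 228.6 kips.
a = T/(0.85 f'_c b) = 228.6/(0.85 × 4.1 × 17.1) = 3.836 in.
M_n = T(d − a/2) = 228.6 × (19.5 − 1.918) = 4019.2 kip·in = 4019.2/12 = 334.93 kip·ft.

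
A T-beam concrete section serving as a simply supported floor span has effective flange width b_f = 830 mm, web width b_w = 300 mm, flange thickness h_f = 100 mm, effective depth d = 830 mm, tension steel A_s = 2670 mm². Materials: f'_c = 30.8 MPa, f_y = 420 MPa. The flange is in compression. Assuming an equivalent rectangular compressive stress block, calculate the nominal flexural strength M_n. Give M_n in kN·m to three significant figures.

Tension: T = A_s f_y = 2670 × 420 = 1121400 N.
Try a within the flange: a = T/(0.85 f'_c b_f) = 1121400/(0.85 × 30.8 × 830) = 51.61 mm.
Since a = 51.61 ≤ h_f = 100 mm, the stress block lies entirely in the flange; analyse as a rectangular beam of width b_f.
M_n = T(d − a/2) = 1121400 × (830 − 25.805) = 901.82 × 10⁶ N·mm.
M_n = 901.82 kN·m.

M_n ≈ 902 kN·m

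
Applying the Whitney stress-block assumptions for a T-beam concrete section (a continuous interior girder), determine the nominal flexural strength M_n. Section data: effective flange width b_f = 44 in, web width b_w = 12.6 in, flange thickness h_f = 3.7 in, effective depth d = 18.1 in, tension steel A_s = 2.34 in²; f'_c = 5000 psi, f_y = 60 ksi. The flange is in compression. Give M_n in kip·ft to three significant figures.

M_n ≈ 207 kip·ft

Tension: T = A_s f_y = 2.34 × 60 = 140.4 kips.
Try a within the flange: a = T/(0.85 f'_c b_f) = 140.4/(0.85 × 5 × 44) = 0.751 in.
Since a = 0.751 ≤ h_f = 3.7 in, the stress block lies entirely in the flange; analyse as a rectangular beam of width b_f.
M_n = T(d − a/2) = 140.4 × (18.1 − 0.3755) = 2488.5 kip·in.
M_n = 2488.5/12 = 207.38 kip·ft.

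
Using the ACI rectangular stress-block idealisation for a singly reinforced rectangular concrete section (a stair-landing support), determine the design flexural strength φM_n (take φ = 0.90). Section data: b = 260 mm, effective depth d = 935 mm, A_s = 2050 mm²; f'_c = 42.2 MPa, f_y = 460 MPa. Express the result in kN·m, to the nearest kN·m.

φM_n ≈ 751 kN·m

T = A_s f_y = 2050 × 460 = 943000 N = 943 kN.
From C = T: a = T/(0.85 f'_c b) = 943000/(0.85 × 42.2 × 260) = 101.11 mm.
M_n = T(d − a/2) = 943 kN × (935 − 50.555) mm = 834.03 kN·m.
φM_n = 0.90 × 834.03 = 750.63 kN·m.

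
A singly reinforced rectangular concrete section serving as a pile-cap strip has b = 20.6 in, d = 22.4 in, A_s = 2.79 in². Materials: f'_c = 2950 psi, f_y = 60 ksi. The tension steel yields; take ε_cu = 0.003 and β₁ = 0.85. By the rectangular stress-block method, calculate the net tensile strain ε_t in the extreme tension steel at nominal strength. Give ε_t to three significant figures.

ε_t ≈ 0.0146

a = A_s f_y/(0.85 f'_c b) = 3.241 in.
β₁ = 0.85, so c = a/β₁ = 3.241/0.85 = 3.813 in.
From the linear strain diagram with ε_cu = 0.003: ε_t = 0.003 (d − c)/c = 0.003 × (22.4 − 3.813)/3.813 = 0.0146.
Since ε_t ≥ 0.005, the section is tension-controlled.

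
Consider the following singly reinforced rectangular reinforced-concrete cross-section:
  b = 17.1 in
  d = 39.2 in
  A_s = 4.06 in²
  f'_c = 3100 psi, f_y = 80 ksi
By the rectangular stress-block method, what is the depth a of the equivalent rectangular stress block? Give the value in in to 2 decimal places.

a ≈ 7.21 in

T = A_s f_y = 4.06 × 80 = 324.8 kips.
a = T/(0.85 f'_c b) = 324.8/(0.85 × 3.1 × 17.1) = 7.21 in.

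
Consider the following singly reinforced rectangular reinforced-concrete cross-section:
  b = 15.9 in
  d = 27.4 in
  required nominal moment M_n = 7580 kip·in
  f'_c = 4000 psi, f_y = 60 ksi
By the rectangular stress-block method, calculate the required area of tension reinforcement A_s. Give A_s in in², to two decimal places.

From M_n = 0.85 f'_c a b (d − a/2):
a = d − √(d² − 2M_n/(0.85 f'_c b)) = 27.4 − √(27.4² − 2 × 7580/(0.85 × 4 × 15.9)) = 5.713 in.
A_s = 0.85 f'_c a b / f_y = 0.85 × 4 × 5.713 × 15.9 / 60 = 5.147 in².

A_s ≈ 5.15 in²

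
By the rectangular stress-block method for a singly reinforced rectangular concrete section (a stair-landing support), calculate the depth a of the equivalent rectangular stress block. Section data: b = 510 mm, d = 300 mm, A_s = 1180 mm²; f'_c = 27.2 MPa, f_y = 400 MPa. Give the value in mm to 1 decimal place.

T = A_s f_y = 1180 × 400 = 472000 N = 472 kN.
Setting C = 0.85 f'_c a b equal to T: a = 472000/(0.85 × 27.2 × 510) = 40.0 mm.

a ≈ 40.0 mm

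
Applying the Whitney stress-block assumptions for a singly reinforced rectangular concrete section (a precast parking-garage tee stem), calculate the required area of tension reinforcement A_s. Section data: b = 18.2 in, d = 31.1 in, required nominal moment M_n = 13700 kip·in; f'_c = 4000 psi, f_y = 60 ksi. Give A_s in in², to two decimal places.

From M_n = 0.85 f'_c a b (d − a/2):
a = d − √(d² − 2M_n/(0.85 f'_c b)) = 31.1 − √(31.1² − 2 × 13700/(0.85 × 4 × 18.2)) = 8.200 in.
A_s = 0.85 f'_c a b / f_y = 0.85 × 4 × 8.200 × 18.2 / 60 = 8.457 in².

A_s ≈ 8.46 in²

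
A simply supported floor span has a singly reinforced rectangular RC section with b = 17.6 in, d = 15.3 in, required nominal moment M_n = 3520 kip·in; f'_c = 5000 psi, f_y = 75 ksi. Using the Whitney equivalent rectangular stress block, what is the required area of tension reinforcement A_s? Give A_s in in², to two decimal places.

A_s ≈ 3.46 in²

From M_n = 0.85 f'_c a b (d − a/2):
a = d − √(d² − 2M_n/(0.85 f'_c b)) = 15.3 − √(15.3² − 2 × 3520/(0.85 × 5 × 17.6)) = 3.469 in.
A_s = 0.85 f'_c a b / f_y = 0.85 × 5 × 3.469 × 17.6 / 75 = 3.460 in².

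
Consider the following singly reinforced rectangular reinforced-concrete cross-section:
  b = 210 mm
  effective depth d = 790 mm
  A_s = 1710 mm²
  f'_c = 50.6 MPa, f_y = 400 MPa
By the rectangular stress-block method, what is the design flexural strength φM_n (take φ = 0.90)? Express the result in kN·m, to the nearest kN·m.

φM_n ≈ 463 kN·m

T = A_s f_y = 1710 × 400 = 684000 N = 684 kN.
From C = T: a = T/(0.85 f'_c b) = 684000/(0.85 × 50.6 × 210) = 75.73 mm.
M_n = T(d − a/2) = 684 kN × (790 − 37.865) mm = 514.46 kN·m.
φM_n = 0.90 × 514.46 = 463.01 kN·m.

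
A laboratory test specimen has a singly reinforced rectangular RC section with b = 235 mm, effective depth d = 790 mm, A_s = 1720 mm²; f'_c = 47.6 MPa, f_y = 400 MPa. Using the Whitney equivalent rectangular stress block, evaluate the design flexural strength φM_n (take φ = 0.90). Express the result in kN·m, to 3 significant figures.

φM_n ≈ 467 kN·m

T = A_s f_y = 1720 × 400 = 688000 N = 688 kN.
From C = T: a = T/(0.85 f'_c b) = 688000/(0.85 × 47.6 × 235) = 72.36 mm.
M_n = T(d − a/2) = 688 kN × (790 − 36.18) mm = 518.63 kN·m.
φM_n = 0.90 × 518.63 = 466.77 kN·m.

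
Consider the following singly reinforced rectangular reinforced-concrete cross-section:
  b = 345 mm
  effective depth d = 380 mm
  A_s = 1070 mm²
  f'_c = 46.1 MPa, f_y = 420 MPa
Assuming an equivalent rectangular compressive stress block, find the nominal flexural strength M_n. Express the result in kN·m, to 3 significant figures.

M_n ≈ 163 kN·m

T = A_s f_y = 1070 × 420 = 449400 N = 449.4 kN.
From C = T: a = T/(0.85 f'_c b) = 449400/(0.85 × 46.1 × 345) = 33.24 mm.
M_n = T(d − a/2) = 449.4 kN × (380 − 16.62) mm = 163.30 kN·m.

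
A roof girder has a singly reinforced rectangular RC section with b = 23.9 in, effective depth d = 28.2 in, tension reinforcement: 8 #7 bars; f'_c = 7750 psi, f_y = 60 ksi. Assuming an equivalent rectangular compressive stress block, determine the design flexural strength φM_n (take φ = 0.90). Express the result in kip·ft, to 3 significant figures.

φM_n ≈ 589 kip·ft

A_s = 8 × 0.6 = 4.8 in².
T = A_s f_y = 4.8 × 60 = 288 kips.
a = T/(0.85 f'_c b) = 288/(0.85 × 7.75 × 23.9) = 1.829 in.
M_n = T(d − a/2) = 288 × (28.2 − 0.9145) = 7858.2 kip·in = 7858.2/12 = 654.85 kip·ft.
φM_n = 0.90 × 654.85 = 589.37 kip·ft.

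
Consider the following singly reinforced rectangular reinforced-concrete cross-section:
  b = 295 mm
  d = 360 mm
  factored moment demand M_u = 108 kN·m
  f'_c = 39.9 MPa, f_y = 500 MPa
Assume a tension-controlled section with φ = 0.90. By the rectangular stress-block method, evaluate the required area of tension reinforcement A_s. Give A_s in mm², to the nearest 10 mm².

M_n = M_u/φ = 108/0.90 = 120 kN·m.
With M_n = 0.85 f'_c a b (d − a/2), solve the quadratic for a:
a = d − √(d² − 2M_n/(0.85 f'_c b)) = 360 − √(360² − 2 × 120×10⁶/(0.85 × 39.9 × 295)) = 35.02 mm.
A_s = 0.85 f'_c a b / f_y = 0.85 × 39.9 × 35.02 × 295 / 500 = 700.7 mm².

A_s ≈ 700 mm²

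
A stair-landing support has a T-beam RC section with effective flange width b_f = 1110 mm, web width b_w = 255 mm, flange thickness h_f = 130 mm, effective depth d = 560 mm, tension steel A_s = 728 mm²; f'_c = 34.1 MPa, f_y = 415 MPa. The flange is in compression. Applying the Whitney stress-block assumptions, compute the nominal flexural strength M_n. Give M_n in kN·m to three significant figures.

M_n ≈ 168 kN·m

Tension: T = A_s f_y = 728 × 415 = 302120 N.
Try a within the flange: a = T/(0.85 f'_c b_f) = 302120/(0.85 × 34.1 × 1110) = 9.39 mm.
Since a = 9.39 ≤ h_f = 130 mm, the stress block lies entirely in the flange; analyse as a rectangular beam of width b_f.
M_n = T(d − a/2) = 302120 × (560 − 4.695) = 167.77 × 10⁶ N·mm.
M_n = 167.77 kN·m.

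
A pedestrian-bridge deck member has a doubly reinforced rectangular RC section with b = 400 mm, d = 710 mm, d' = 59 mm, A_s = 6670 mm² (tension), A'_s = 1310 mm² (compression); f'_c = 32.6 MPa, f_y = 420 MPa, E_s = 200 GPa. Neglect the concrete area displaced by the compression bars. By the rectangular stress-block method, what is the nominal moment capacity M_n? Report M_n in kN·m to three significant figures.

M_n ≈ 1730 kN·m

Assume both tension and compression steel yield.
Net tension couple steel: A_s − A'_s = 5360 mm².
a = (A_s − A'_s) f_y / (0.85 f'_c b) = 2251200/(0.85 × 32.6 × 400) = 203.10 mm.
c = a/β₁ = 203.10/0.817 = 248.59 mm; ε'_s = 0.003(c − d')/c = 0.0023 ≥ f_y/E_s = 0.0021, so compression steel does yield.
M_n = (A_s − A'_s) f_y (d − a/2) + A'_s f_y (d − d') = [2251200 × (710 − 101.55) + 550200 × (710 − 59)] × 10⁻⁶ = 1369.74 + 358.18 = 1727.92 kN·m.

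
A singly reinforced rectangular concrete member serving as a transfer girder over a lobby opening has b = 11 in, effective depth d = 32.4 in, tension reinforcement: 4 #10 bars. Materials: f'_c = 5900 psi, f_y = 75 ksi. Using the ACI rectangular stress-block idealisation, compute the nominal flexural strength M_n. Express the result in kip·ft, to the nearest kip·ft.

A_s = 4 × 1.27 = 5.08 in².
T = A_s f_y = 5.08 × 75 = 381 kips.
a = T/(0.85 f'_c b) = 381/(0.85 × 5.9 × 11) = 6.907 in.
M_n = T(d − a/2) = 381 × (32.4 − 3.4535) = 11028.6 kip·in = 11028.6/12 = 919.05 kip·ft.

M_n ≈ 919 kip·ft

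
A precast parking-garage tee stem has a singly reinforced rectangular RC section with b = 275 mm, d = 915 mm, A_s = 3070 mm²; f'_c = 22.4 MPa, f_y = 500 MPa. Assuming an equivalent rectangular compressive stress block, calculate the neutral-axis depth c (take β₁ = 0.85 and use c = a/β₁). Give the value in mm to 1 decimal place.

T = A_s f_y = 3070 × 500 = 1535000 N = 1535 kN.
Setting C = 0.85 f'_c a b equal to T: a = 1535000/(0.85 × 22.4 × 275) = 293.163 mm.
With β₁ = 0.85, c = a/β₁ = 293.163/0.85 = 344.9 mm.

c ≈ 344.9 mm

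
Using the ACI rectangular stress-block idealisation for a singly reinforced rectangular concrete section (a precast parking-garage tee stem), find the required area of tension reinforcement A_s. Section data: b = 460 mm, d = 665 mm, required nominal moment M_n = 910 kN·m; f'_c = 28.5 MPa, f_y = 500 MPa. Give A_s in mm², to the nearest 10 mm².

With M_n = 0.85 f'_c a b (d − a/2), solve the quadratic for a:
a = d − √(d² − 2M_n/(0.85 f'_c b)) = 665 − √(665² − 2 × 910×10⁶/(0.85 × 28.5 × 460)) = 136.89 mm.
A_s = 0.85 f'_c a b / f_y = 0.85 × 28.5 × 136.89 × 460 / 500 = 3050.9 mm².

A_s ≈ 3050 mm²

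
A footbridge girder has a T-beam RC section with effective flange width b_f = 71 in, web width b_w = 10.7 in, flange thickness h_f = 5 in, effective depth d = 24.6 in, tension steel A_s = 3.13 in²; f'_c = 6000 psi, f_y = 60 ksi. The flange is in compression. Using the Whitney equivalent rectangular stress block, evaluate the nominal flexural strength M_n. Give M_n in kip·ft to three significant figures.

Tension: T = A_s f_y = 3.13 × 60 = 187.8 kips.
Try a within the flange: a = T/(0.85 f'_c b_f) = 187.8/(0.85 × 6 × 71) = 0.519 in.
Since a = 0.519 ≤ h_f = 5 in, the stress block lies entirely in the flange; analyse as a rectangular beam of width b_f.
M_n = T(d − a/2) = 187.8 × (24.6 − 0.2595) = 4571.1 kip·in.
M_n = 4571.1/12 = 380.93 kip·ft.

M_n ≈ 381 kip·ft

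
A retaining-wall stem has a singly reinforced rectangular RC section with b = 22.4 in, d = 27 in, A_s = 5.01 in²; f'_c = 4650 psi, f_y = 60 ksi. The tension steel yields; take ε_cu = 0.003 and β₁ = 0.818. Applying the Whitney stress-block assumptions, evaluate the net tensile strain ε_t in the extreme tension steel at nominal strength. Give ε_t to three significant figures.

a = A_s f_y/(0.85 f'_c b) = 3.395 in.
β₁ = 0.818, so c = a/β₁ = 3.395/0.818 = 4.150 in.
From the linear strain diagram with ε_cu = 0.003: ε_t = 0.003 (d − c)/c = 0.003 × (27 − 4.150)/4.150 = 0.0165.
Since ε_t ≥ 0.005, the section is tension-controlled.

ε_t ≈ 0.0165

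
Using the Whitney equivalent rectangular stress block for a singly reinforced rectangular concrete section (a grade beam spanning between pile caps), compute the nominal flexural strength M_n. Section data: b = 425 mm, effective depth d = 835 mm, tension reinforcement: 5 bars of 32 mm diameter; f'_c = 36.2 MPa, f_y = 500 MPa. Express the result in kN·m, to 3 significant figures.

A_s = 5 × 804 = 4020 mm².
T = A_s f_y = 4020 × 500 = 2010000 N = 2010 kN.
From C = T: a = T/(0.85 f'_c b) = 2010000/(0.85 × 36.2 × 425) = 153.70 mm.
M_n = T(d − a/2) = 2010 kN × (835 − 76.85) mm = 1523.88 kN·m.

M_n ≈ 1520 kN·m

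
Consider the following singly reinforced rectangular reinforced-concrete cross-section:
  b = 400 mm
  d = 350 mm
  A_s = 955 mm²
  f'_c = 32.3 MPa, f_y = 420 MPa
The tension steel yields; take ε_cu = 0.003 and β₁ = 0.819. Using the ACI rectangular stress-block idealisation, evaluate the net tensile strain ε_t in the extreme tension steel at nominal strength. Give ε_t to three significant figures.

ε_t ≈ 0.0205

a = A_s f_y/(0.85 f'_c b) = 36.52 mm.
β₁ = 0.819, so c = a/β₁ = 36.52/0.819 = 44.59 mm.
From the linear strain diagram with ε_cu = 0.003: ε_t = 0.003 (d − c)/c = 0.003 × (350 − 44.59)/44.59 = 0.0205.
Since ε_t ≥ 0.005, the section is tension-controlled.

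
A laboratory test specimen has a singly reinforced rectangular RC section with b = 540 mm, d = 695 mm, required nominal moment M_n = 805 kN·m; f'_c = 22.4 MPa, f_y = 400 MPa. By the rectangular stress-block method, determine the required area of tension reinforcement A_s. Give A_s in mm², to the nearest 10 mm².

With M_n = 0.85 f'_c a b (d − a/2), solve the quadratic for a:
a = d − √(d² − 2M_n/(0.85 f'_c b)) = 695 − √(695² − 2 × 805×10⁶/(0.85 × 22.4 × 540)) = 123.66 mm.
A_s = 0.85 f'_c a b / f_y = 0.85 × 22.4 × 123.66 × 540 / 400 = 3178.6 mm².

A_s ≈ 3180 mm²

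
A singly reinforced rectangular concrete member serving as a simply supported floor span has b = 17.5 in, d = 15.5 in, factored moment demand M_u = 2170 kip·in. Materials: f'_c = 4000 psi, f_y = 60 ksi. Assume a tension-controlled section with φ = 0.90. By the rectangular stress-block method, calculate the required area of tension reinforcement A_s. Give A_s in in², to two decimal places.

M_n = M_u/φ = 2170/0.90 = 2411.11 kip·in.
From M_n = 0.85 f'_c a b (d − a/2):
a = d − √(d² − 2M_n/(0.85 f'_c b)) = 15.5 − √(15.5² − 2 × 2411.11/(0.85 × 4 × 17.5)) = 2.882 in.
A_s = 0.85 f'_c a b / f_y = 0.85 × 4 × 2.882 × 17.5 / 60 = 2.858 in².

A_s ≈ 2.86 in²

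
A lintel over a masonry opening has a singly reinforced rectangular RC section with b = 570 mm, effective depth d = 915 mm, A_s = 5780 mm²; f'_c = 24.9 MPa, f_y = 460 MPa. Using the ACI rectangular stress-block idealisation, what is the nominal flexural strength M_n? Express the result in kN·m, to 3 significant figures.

T = A_s f_y = 5780 × 460 = 2658800 N = 2658.8 kN.
From C = T: a = T/(0.85 f'_c b) = 2658800/(0.85 × 24.9 × 570) = 220.39 mm.
M_n = T(d − a/2) = 2658.8 kN × (915 − 110.195) mm = 2139.82 kN·m.

M_n ≈ 2140 kN·m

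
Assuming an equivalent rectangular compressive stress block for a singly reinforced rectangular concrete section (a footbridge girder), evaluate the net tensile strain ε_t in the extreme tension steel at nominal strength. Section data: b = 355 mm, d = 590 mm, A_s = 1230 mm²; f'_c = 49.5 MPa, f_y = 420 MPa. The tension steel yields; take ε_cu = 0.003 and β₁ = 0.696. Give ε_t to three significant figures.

ε_t ≈ 0.0326

a = A_s f_y/(0.85 f'_c b) = 34.59 mm.
β₁ = 0.696, so c = a/β₁ = 34.59/0.696 = 49.70 mm.
From the linear strain diagram with ε_cu = 0.003: ε_t = 0.003 (d − c)/c = 0.003 × (590 − 49.70)/49.70 = 0.0326.
Since ε_t ≥ 0.005, the section is tension-controlled.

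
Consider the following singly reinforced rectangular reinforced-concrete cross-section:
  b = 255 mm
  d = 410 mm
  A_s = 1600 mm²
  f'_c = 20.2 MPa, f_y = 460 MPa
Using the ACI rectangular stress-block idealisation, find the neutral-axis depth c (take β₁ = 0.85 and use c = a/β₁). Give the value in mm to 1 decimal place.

c ≈ 197.8 mm

T = A_s f_y = 1600 × 460 = 736000 N = 736 kN.
Setting C = 0.85 f'_c a b equal to T: a = 736000/(0.85 × 20.2 × 255) = 168.100 mm.
With β₁ = 0.85, c = a/β₁ = 168.100/0.85 = 197.8 mm.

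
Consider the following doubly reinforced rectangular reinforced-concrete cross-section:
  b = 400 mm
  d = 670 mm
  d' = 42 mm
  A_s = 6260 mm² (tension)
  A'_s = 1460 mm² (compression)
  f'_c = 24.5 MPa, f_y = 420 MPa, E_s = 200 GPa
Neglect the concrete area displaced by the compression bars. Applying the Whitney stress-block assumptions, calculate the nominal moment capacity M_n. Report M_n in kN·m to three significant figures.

M_n ≈ 1490 kN·m

Assume both tension and compression steel yield.
Net tension couple steel: A_s − A'_s = 4800 mm².
a = (A_s − A'_s) f_y / (0.85 f'_c b) = 2016000/(0.85 × 24.5 × 400) = 242.02 mm.
c = a/β₁ = 242.02/0.85 = 284.73 mm; ε'_s = 0.003(c − d')/c = 0.0026 ≥ f_y/E_s = 0.0021, so compression steel does yield.
M_n = (A_s − A'_s) f_y (d − a/2) + A'_s f_y (d − d') = [2016000 × (670 − 121.01) + 613200 × (670 − 42)] × 10⁻⁶ = 1106.76 + 385.09 = 1491.85 kN·m.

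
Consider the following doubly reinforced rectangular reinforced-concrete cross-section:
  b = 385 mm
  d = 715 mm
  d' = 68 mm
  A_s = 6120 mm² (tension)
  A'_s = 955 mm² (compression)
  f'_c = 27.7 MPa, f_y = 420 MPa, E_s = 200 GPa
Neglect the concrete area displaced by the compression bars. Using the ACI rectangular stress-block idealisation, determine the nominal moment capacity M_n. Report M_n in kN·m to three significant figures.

M_n ≈ 1550 kN·m

Assume both tension and compression steel yield.
Net tension couple steel: A_s − A'_s = 5165 mm².
a = (A_s − A'_s) f_y / (0.85 f'_c b) = 2169300/(0.85 × 27.7 × 385) = 239.31 mm.
c = a/β₁ = 239.31/0.85 = 281.54 mm; ε'_s = 0.003(c − d')/c = 0.0023 ≥ f_y/E_s = 0.0021, so compression steel does yield.
M_n = (A_s − A'_s) f_y (d − a/2) + A'_s f_y (d − d') = [2169300 × (715 − 119.655) + 401100 × (715 − 68)] × 10⁻⁶ = 1291.48 + 259.51 = 1550.99 kN·m.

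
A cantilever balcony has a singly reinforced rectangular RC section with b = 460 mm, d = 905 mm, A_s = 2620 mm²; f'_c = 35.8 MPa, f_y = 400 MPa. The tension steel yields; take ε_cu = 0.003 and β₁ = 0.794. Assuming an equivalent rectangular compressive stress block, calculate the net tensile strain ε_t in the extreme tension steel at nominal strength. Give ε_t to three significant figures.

a = A_s f_y/(0.85 f'_c b) = 74.87 mm.
β₁ = 0.794, so c = a/β₁ = 74.87/0.794 = 94.29 mm.
From the linear strain diagram with ε_cu = 0.003: ε_t = 0.003 (d − c)/c = 0.003 × (905 − 94.29)/94.29 = 0.0258.
Since ε_t ≥ 0.005, the section is tension-controlled.

ε_t ≈ 0.0258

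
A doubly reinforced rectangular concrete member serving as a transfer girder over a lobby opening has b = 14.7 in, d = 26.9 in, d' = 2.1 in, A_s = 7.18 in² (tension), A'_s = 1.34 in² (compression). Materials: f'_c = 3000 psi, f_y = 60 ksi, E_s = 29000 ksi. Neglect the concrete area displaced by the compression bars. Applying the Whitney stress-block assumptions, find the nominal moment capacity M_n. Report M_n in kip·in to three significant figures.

Assume both steels yield.
a = (A_s − A'_s) f_y/(0.85 f'_c b) = (7.18 − 1.34) × 60/(0.85 × 3 × 14.7) = 9.348 in.
c = a/β₁ = 9.348/0.85 = 10.998 in; ε'_s = 0.003(c − d')/c = 0.0024 ≥ ε_y = 0.0021, so the compression steel yields.
M_n = (A_s − A'_s) f_y (d − a/2) + A'_s f_y (d − d') = 350.4 × (26.9 − 4.674) + 80.4 × (26.9 − 2.1) = 7788.0 + 1993.9 = 9781.9 kip·in.

M_n ≈ 9780 kip·in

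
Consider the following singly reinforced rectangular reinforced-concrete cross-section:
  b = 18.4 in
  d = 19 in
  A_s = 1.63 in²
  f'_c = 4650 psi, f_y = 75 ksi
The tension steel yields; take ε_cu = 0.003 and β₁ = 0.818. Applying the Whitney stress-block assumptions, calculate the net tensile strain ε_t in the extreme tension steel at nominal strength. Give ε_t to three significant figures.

ε_t ≈ 0.0247

a = A_s f_y/(0.85 f'_c b) = 1.681 in.
β₁ = 0.818, so c = a/β₁ = 1.681/0.818 = 2.055 in.
From the linear strain diagram with ε_cu = 0.003: ε_t = 0.003 (d − c)/c = 0.003 × (19 − 2.055)/2.055 = 0.0247.
Since ε_t ≥ 0.005, the section is tension-controlled.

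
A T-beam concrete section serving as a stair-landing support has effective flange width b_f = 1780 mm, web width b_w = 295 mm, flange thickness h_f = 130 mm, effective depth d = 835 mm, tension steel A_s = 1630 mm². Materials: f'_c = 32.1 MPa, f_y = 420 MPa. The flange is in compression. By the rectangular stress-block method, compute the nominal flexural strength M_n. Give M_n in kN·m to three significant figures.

M_n ≈ 567 kN·m

Tension: T = A_s f_y = 1630 × 420 = 684600 N.
Try a within the flange: a = T/(0.85 f'_c b_f) = 684600/(0.85 × 32.1 × 1780) = 14.10 mm.
Since a = 14.10 ≤ h_f = 130 mm, the stress block lies entirely in the flange; analyse as a rectangular beam of width b_f.
M_n = T(d − a/2) = 684600 × (835 − 7.05) = 566.81 × 10⁶ N·mm.
M_n = 566.81 kN·m.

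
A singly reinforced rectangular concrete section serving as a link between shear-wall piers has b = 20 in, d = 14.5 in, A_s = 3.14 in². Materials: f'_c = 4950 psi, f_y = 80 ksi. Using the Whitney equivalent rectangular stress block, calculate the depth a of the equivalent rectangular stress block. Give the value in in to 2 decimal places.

T = A_s f_y = 3.14 × 80 = 251.2 kips.
a = T/(0.85 f'_c b) = 251.2/(0.85 × 4.95 × 20) = 2.99 in.

a ≈ 2.99 in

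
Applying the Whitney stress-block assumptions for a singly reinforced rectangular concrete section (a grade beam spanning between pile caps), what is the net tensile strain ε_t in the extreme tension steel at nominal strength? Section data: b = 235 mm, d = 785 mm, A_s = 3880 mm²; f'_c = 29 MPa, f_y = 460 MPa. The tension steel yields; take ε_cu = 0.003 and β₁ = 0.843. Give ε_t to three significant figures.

ε_t ≈ 0.00344

a = A_s f_y/(0.85 f'_c b) = 308.11 mm.
β₁ = 0.843, so c = a/β₁ = 308.11/0.843 = 365.49 mm.
From the linear strain diagram with ε_cu = 0.003: ε_t = 0.003 (d − c)/c = 0.003 × (785 − 365.49)/365.49 = 0.00344.
ε_t < 0.004 — the section is over-reinforced for flexure under ACI limits.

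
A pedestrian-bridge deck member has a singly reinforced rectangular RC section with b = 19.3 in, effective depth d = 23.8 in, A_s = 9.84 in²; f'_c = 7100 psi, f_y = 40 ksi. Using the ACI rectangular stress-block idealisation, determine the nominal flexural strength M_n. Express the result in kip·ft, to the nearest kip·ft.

M_n ≈ 725 kip·ft

T = A_s f_y = 9.84 × 40 = 393.6 kips.
a = T/(0.85 f'_c b) = 393.6/(0.85 × 7.1 × 19.3) = 3.379 in.
M_n = T(d − a/2) = 393.6 × (23.8 − 1.6895) = 8702.7 kip·in = 8702.7/12 = 725.23 kip·ft.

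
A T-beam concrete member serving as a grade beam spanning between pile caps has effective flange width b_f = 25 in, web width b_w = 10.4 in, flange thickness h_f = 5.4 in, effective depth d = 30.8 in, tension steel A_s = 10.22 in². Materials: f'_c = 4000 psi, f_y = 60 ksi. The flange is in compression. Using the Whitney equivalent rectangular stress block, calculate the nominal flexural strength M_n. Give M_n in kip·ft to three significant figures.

Tension: T = A_s f_y = 10.22 × 60 = 613.2 kips.
Try a within the flange: a = T/(0.85 f'_c b_f) = 613.2/(0.85 × 4 × 25) = 7.214 in.
a = 7.214 > h_f = 5.4 in: the block extends into the web. Split into flange-overhang and web parts.
C_f = 0.85 f'_c (b_f − b_w) h_f = 0.85 × 4 × (25 − 10.4) × 5.4 = 268.1 kips.
Remaining web compression depth: a_w = (T − C_f)/(0.85 f'_c b_w) = (613.2 − 268.1)/(0.85 × 4 × 10.4) = 9.760 in.
M_n = C_f(d − h_f/2) + (T − C_f)(d − a_w/2) = 268.1 × (30.8 − 2.7) + 345.1 × (30.8 − 4.88) = 7533.6 + 8945.0 = 16478.6 kip·in.
M_n = 16478.6/12 = 1373.22 kip·ft.

M_n ≈ 1370 kip·ft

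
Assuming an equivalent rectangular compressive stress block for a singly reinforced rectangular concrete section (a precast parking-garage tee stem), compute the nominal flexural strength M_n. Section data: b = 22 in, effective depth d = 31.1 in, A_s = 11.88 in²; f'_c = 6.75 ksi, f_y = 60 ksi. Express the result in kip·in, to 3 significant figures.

T = A_s f_y = 11.88 × 60 = 712.8 kips.
a = T/(0.85 f'_c b) = 712.8/(0.85 × 6.75 × 22) = 5.647 in.
M_n = T(d − a/2) = 712.8 × (31.1 − 2.8235) = 20155.5 kip·in.

M_n ≈ 20200 kip·in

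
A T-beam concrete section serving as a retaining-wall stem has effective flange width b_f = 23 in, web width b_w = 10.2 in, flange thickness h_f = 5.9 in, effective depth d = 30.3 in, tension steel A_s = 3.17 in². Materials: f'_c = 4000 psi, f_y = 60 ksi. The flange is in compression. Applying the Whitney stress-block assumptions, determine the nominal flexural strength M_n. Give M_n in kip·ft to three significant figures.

M_n ≈ 461 kip·ft

Tension: T = A_s f_y = 3.17 × 60 = 190.2 kips.
Try a within the flange: a = T/(0.85 f'_c b_f) = 190.2/(0.85 × 4 × 23) = 2.432 in.
Since a = 2.432 ≤ h_f = 5.9 in, the stress block lies entirely in the flange; analyse as a rectangular beam of width b_f.
M_n = T(d − a/2) = 190.2 × (30.3 − 1.216) = 5531.8 kip·in.
M_n = 5531.8/12 = 460.98 kip·ft.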